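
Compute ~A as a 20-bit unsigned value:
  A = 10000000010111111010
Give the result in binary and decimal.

Flip each bit (0->1, 1->0):
  10000000010111111010
  01111111101000000101

Answer: 01111111101000000101 (522757)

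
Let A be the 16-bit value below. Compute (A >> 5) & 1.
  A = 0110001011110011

Bit 5 is the 6th from the right.
  0110001011110011
            ^
That bit is 1.

Answer: 1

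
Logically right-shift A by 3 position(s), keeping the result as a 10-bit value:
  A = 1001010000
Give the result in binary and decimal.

Logical shift right by 3: drop the bottom 3 bit(s), prepend 3 zero(s) on the left.
  1001010000  ->  keep [1001010], discard [000], prepend 000
= 0001001010

Answer: 0001001010 (74)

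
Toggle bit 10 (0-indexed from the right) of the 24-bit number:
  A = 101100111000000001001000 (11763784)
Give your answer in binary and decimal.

Mask = 1 << 10 = 000000000000010000000000
Bit 10 of A is 0; XOR with the mask flips it to 1.
  101100111000000001001000
^ 000000000000010000000000
--------------------------
  101100111000010001001000

Answer: 101100111000010001001000 (11764808)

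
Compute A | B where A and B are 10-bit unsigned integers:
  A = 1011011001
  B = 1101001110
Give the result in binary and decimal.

Apply | to each column (1 where either bit is 1):
  1011011001
| 1101001110
------------
  1111011111

Answer: 1111011111 (991)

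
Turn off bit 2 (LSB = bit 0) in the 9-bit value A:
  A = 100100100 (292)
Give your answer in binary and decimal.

Mask = ~(1 << 2) = 111111011
Bit 2 of A is 1, so AND-ing with the mask clears it to 0.
  100100100
& 111111011
-----------
  100100000

Answer: 100100000 (288)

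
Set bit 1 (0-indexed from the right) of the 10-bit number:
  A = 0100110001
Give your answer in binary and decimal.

Mask = 1 << 1 = 0000000010
Bit 1 of A is 0, so OR-ing with the mask flips it to 1.
  0100110001
| 0000000010
------------
  0100110011

Answer: 0100110011 (307)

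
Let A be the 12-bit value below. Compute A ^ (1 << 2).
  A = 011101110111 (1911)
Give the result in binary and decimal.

Mask = 1 << 2 = 000000000100
Bit 2 of A is 1; XOR with the mask flips it to 0.
  011101110111
^ 000000000100
--------------
  011101110011

Answer: 011101110011 (1907)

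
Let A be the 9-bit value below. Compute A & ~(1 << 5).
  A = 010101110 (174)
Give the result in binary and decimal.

Mask = ~(1 << 5) = 111011111
Bit 5 of A is 1, so AND-ing with the mask clears it to 0.
  010101110
& 111011111
-----------
  010001110

Answer: 010001110 (142)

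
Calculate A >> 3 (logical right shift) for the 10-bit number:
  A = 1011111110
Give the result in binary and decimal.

Logical shift right by 3: drop the bottom 3 bit(s), prepend 3 zero(s) on the left.
  1011111110  ->  keep [1011111], discard [110], prepend 000
= 0001011111

Answer: 0001011111 (95)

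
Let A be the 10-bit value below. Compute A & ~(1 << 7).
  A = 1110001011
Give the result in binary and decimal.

Mask = ~(1 << 7) = 1101111111
Bit 7 of A is 1, so AND-ing with the mask clears it to 0.
  1110001011
& 1101111111
------------
  1100001011

Answer: 1100001011 (779)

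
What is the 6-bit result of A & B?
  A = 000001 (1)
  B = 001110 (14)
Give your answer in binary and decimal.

Apply & to each column (1 only where both bits are 1):
  000001
& 001110
--------
  000000

Answer: 000000 (0)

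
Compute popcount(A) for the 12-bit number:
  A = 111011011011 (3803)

111011011011
1-bits at positions (from bit 0 = LSB): 0, 1, 3, 4, 6, 7, 9, 10, 11
Count = 9

Answer: 9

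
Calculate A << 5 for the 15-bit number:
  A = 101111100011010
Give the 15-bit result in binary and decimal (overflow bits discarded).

Shift left by 5: drop the top 5 bit(s), append 5 zero(s) on the right.
  101111100011010  ->  discard [10111], keep [1100011010], append 00000
= 110001101000000

Answer: 110001101000000 (25408)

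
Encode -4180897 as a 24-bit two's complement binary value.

1. Binary of +4180897:  001111111100101110100001
2. Invert bits:     110000000011010001011110
3. Add 1:           110000000011010001011111

Answer: 110000000011010001011111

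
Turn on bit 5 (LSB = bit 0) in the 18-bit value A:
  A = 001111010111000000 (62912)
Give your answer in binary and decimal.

Mask = 1 << 5 = 000000000000100000
Bit 5 of A is 0, so OR-ing with the mask flips it to 1.
  001111010111000000
| 000000000000100000
--------------------
  001111010111100000

Answer: 001111010111100000 (62944)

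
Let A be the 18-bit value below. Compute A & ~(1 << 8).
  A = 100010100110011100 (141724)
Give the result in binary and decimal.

Mask = ~(1 << 8) = 111111111011111111
Bit 8 of A is 1, so AND-ing with the mask clears it to 0.
  100010100110011100
& 111111111011111111
--------------------
  100010100010011100

Answer: 100010100010011100 (141468)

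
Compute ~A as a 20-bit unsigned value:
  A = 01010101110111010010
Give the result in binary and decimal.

Flip each bit (0->1, 1->0):
  01010101110111010010
  10101010001000101101

Answer: 10101010001000101101 (696877)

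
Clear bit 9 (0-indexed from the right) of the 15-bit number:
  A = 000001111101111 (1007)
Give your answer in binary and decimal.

Mask = ~(1 << 9) = 111110111111111
Bit 9 of A is 1, so AND-ing with the mask clears it to 0.
  000001111101111
& 111110111111111
-----------------
  000000111101111

Answer: 000000111101111 (495)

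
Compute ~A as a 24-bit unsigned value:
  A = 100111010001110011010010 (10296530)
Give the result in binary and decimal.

Flip each bit (0->1, 1->0):
  100111010001110011010010
  011000101110001100101101

Answer: 011000101110001100101101 (6480685)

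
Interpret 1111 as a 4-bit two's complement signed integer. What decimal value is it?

MSB is 1, so the value is negative. Find the magnitude:
1. Invert bits:  0000
2. Add 1:        0001  = 1
3. Apply sign:   -1

Answer: -1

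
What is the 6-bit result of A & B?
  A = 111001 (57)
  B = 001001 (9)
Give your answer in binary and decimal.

Apply & to each column (1 only where both bits are 1):
  111001
& 001001
--------
  001001

Answer: 001001 (9)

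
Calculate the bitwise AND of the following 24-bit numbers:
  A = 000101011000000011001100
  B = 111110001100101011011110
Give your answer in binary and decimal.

Apply & to each column (1 only where both bits are 1):
  000101011000000011001100
& 111110001100101011011110
--------------------------
  000100001000000011001100

Answer: 000100001000000011001100 (1081548)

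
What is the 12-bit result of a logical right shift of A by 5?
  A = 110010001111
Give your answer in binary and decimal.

Logical shift right by 5: drop the bottom 5 bit(s), prepend 5 zero(s) on the left.
  110010001111  ->  keep [1100100], discard [01111], prepend 00000
= 000001100100

Answer: 000001100100 (100)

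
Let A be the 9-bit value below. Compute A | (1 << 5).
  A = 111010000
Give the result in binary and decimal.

Mask = 1 << 5 = 000100000
Bit 5 of A is 0, so OR-ing with the mask flips it to 1.
  111010000
| 000100000
-----------
  111110000

Answer: 111110000 (496)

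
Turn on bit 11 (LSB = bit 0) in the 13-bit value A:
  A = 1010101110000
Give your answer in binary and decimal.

Mask = 1 << 11 = 0100000000000
Bit 11 of A is 0, so OR-ing with the mask flips it to 1.
  1010101110000
| 0100000000000
---------------
  1110101110000

Answer: 1110101110000 (7536)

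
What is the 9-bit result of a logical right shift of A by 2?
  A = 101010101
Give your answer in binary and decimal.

Logical shift right by 2: drop the bottom 2 bit(s), prepend 2 zero(s) on the left.
  101010101  ->  keep [1010101], discard [01], prepend 00
= 001010101

Answer: 001010101 (85)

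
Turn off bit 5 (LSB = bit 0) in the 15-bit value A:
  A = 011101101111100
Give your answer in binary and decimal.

Mask = ~(1 << 5) = 111111111011111
Bit 5 of A is 1, so AND-ing with the mask clears it to 0.
  011101101111100
& 111111111011111
-----------------
  011101101011100

Answer: 011101101011100 (15196)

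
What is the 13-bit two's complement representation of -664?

1. Binary of +664:  0001010011000
2. Invert bits:     1110101100111
3. Add 1:           1110101101000

Answer: 1110101101000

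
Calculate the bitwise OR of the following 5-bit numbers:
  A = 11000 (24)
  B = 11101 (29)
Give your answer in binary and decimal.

Apply | to each column (1 where either bit is 1):
  11000
| 11101
-------
  11101

Answer: 11101 (29)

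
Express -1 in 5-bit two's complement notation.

1. Binary of +1:  00001
2. Invert bits:     11110
3. Add 1:           11111

Answer: 11111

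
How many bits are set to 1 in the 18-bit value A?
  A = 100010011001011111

100010011001011111
1-bits at positions (from bit 0 = LSB): 0, 1, 2, 3, 4, 6, 9, 10, 13, 17
Count = 10

Answer: 10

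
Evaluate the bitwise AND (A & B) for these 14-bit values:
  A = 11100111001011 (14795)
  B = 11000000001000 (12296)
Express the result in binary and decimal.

Apply & to each column (1 only where both bits are 1):
  11100111001011
& 11000000001000
----------------
  11000000001000

Answer: 11000000001000 (12296)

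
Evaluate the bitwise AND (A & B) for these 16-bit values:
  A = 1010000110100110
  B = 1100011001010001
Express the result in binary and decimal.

Apply & to each column (1 only where both bits are 1):
  1010000110100110
& 1100011001010001
------------------
  1000000000000000

Answer: 1000000000000000 (32768)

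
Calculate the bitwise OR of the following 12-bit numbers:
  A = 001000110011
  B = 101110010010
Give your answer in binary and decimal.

Apply | to each column (1 where either bit is 1):
  001000110011
| 101110010010
--------------
  101110110011

Answer: 101110110011 (2995)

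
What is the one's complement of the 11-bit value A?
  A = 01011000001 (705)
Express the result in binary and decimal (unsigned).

Flip each bit (0->1, 1->0):
  01011000001
  10100111110

Answer: 10100111110 (1342)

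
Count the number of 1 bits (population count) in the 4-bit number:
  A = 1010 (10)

1010
1-bits at positions (from bit 0 = LSB): 1, 3
Count = 2

Answer: 2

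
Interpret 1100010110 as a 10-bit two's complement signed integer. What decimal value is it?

MSB is 1, so the value is negative. Find the magnitude:
1. Invert bits:  0011101001
2. Add 1:        0011101010  = 234
3. Apply sign:   -234

Answer: -234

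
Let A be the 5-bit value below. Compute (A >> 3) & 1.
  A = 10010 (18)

Bit 3 is the 4th from the right.
  10010
   ^
That bit is 0.

Answer: 0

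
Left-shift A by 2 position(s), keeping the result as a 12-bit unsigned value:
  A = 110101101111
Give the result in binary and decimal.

Shift left by 2: drop the top 2 bit(s), append 2 zero(s) on the right.
  110101101111  ->  discard [11], keep [0101101111], append 00
= 010110111100

Answer: 010110111100 (1468)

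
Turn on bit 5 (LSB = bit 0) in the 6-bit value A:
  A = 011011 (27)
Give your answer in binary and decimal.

Mask = 1 << 5 = 100000
Bit 5 of A is 0, so OR-ing with the mask flips it to 1.
  011011
| 100000
--------
  111011

Answer: 111011 (59)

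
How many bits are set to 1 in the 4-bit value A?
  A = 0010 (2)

0010
1-bits at positions (from bit 0 = LSB): 1
Count = 1

Answer: 1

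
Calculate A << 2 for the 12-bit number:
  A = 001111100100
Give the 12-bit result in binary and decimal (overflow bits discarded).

Shift left by 2: drop the top 2 bit(s), append 2 zero(s) on the right.
  001111100100  ->  discard [00], keep [1111100100], append 00
= 111110010000

Answer: 111110010000 (3984)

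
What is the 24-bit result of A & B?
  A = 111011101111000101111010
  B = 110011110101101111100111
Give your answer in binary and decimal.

Apply & to each column (1 only where both bits are 1):
  111011101111000101111010
& 110011110101101111100111
--------------------------
  110011100101000101100010

Answer: 110011100101000101100010 (13521250)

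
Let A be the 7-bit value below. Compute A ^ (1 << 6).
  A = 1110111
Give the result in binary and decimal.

Mask = 1 << 6 = 1000000
Bit 6 of A is 1; XOR with the mask flips it to 0.
  1110111
^ 1000000
---------
  0110111

Answer: 0110111 (55)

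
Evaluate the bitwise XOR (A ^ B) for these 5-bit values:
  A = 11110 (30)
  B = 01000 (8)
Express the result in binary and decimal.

Apply ^ to each column (1 where bits differ):
  11110
^ 01000
-------
  10110

Answer: 10110 (22)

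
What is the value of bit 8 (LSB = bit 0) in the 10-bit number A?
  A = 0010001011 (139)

Bit 8 is the 9th from the right.
  0010001011
   ^
That bit is 0.

Answer: 0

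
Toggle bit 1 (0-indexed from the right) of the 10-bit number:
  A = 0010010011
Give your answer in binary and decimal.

Mask = 1 << 1 = 0000000010
Bit 1 of A is 1; XOR with the mask flips it to 0.
  0010010011
^ 0000000010
------------
  0010010001

Answer: 0010010001 (145)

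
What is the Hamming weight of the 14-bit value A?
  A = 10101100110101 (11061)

10101100110101
1-bits at positions (from bit 0 = LSB): 0, 2, 4, 5, 8, 9, 11, 13
Count = 8

Answer: 8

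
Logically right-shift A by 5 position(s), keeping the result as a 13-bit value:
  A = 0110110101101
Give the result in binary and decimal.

Logical shift right by 5: drop the bottom 5 bit(s), prepend 5 zero(s) on the left.
  0110110101101  ->  keep [01101101], discard [01101], prepend 00000
= 0000001101101

Answer: 0000001101101 (109)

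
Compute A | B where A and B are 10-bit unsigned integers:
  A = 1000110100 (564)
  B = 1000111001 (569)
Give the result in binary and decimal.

Apply | to each column (1 where either bit is 1):
  1000110100
| 1000111001
------------
  1000111101

Answer: 1000111101 (573)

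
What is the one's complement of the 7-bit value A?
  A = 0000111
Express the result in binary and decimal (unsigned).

Flip each bit (0->1, 1->0):
  0000111
  1111000

Answer: 1111000 (120)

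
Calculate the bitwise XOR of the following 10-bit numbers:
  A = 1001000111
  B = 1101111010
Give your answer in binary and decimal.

Apply ^ to each column (1 where bits differ):
  1001000111
^ 1101111010
------------
  0100111101

Answer: 0100111101 (317)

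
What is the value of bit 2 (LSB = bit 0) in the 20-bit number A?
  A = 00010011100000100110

Bit 2 is the 3rd from the right.
  00010011100000100110
                   ^
That bit is 1.

Answer: 1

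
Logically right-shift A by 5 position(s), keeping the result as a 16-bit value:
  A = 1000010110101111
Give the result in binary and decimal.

Logical shift right by 5: drop the bottom 5 bit(s), prepend 5 zero(s) on the left.
  1000010110101111  ->  keep [10000101101], discard [01111], prepend 00000
= 0000010000101101

Answer: 0000010000101101 (1069)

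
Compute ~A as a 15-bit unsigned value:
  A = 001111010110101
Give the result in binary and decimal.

Flip each bit (0->1, 1->0):
  001111010110101
  110000101001010

Answer: 110000101001010 (24906)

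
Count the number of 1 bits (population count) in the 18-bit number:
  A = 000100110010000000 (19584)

000100110010000000
1-bits at positions (from bit 0 = LSB): 7, 10, 11, 14
Count = 4

Answer: 4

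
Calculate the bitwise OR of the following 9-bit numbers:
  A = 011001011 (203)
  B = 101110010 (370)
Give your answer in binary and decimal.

Apply | to each column (1 where either bit is 1):
  011001011
| 101110010
-----------
  111111011

Answer: 111111011 (507)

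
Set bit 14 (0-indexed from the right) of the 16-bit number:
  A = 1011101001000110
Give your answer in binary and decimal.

Mask = 1 << 14 = 0100000000000000
Bit 14 of A is 0, so OR-ing with the mask flips it to 1.
  1011101001000110
| 0100000000000000
------------------
  1111101001000110

Answer: 1111101001000110 (64070)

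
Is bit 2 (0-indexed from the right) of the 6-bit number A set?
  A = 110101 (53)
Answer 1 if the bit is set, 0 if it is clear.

Bit 2 is the 3rd from the right.
  110101
     ^
That bit is 1.

Answer: 1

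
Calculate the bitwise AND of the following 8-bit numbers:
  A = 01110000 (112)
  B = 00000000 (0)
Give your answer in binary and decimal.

Apply & to each column (1 only where both bits are 1):
  01110000
& 00000000
----------
  00000000

Answer: 00000000 (0)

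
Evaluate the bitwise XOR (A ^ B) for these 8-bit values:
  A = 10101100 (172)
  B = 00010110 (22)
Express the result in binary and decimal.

Apply ^ to each column (1 where bits differ):
  10101100
^ 00010110
----------
  10111010

Answer: 10111010 (186)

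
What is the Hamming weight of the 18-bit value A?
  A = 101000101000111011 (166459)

101000101000111011
1-bits at positions (from bit 0 = LSB): 0, 1, 3, 4, 5, 9, 11, 15, 17
Count = 9

Answer: 9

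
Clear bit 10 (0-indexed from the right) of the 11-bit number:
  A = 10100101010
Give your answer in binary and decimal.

Mask = ~(1 << 10) = 01111111111
Bit 10 of A is 1, so AND-ing with the mask clears it to 0.
  10100101010
& 01111111111
-------------
  00100101010

Answer: 00100101010 (298)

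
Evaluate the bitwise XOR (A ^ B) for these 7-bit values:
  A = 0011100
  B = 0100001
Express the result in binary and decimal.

Apply ^ to each column (1 where bits differ):
  0011100
^ 0100001
---------
  0111101

Answer: 0111101 (61)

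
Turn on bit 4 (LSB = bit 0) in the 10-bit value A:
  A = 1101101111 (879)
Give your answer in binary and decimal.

Mask = 1 << 4 = 0000010000
Bit 4 of A is 0, so OR-ing with the mask flips it to 1.
  1101101111
| 0000010000
------------
  1101111111

Answer: 1101111111 (895)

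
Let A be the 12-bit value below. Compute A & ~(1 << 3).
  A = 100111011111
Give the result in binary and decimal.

Mask = ~(1 << 3) = 111111110111
Bit 3 of A is 1, so AND-ing with the mask clears it to 0.
  100111011111
& 111111110111
--------------
  100111010111

Answer: 100111010111 (2519)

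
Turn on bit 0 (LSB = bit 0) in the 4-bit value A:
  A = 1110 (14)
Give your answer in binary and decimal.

Mask = 1 << 0 = 0001
Bit 0 of A is 0, so OR-ing with the mask flips it to 1.
  1110
| 0001
------
  1111

Answer: 1111 (15)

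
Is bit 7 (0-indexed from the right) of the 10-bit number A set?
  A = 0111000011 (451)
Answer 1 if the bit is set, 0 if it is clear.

Bit 7 is the 8th from the right.
  0111000011
    ^
That bit is 1.

Answer: 1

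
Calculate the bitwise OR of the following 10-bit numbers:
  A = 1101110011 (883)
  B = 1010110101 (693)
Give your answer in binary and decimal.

Apply | to each column (1 where either bit is 1):
  1101110011
| 1010110101
------------
  1111110111

Answer: 1111110111 (1015)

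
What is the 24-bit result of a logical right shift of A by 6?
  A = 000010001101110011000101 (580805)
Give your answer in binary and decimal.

Logical shift right by 6: drop the bottom 6 bit(s), prepend 6 zero(s) on the left.
  000010001101110011000101  ->  keep [000010001101110011], discard [000101], prepend 000000
= 000000000010001101110011

Answer: 000000000010001101110011 (9075)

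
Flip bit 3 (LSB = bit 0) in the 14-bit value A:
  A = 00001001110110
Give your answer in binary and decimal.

Mask = 1 << 3 = 00000000001000
Bit 3 of A is 0; XOR with the mask flips it to 1.
  00001001110110
^ 00000000001000
----------------
  00001001111110

Answer: 00001001111110 (638)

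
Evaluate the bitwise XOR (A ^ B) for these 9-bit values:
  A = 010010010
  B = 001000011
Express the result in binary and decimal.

Apply ^ to each column (1 where bits differ):
  010010010
^ 001000011
-----------
  011010001

Answer: 011010001 (209)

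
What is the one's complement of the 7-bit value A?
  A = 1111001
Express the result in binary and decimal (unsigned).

Flip each bit (0->1, 1->0):
  1111001
  0000110

Answer: 0000110 (6)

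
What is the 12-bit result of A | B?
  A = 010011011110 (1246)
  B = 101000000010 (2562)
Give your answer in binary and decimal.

Apply | to each column (1 where either bit is 1):
  010011011110
| 101000000010
--------------
  111011011110

Answer: 111011011110 (3806)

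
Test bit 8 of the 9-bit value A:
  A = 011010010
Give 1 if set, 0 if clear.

Bit 8 is the 9th from the right.
  011010010
  ^
That bit is 0.

Answer: 0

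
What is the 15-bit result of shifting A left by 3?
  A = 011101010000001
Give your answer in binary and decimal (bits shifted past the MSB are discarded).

Shift left by 3: drop the top 3 bit(s), append 3 zero(s) on the right.
  011101010000001  ->  discard [011], keep [101010000001], append 000
= 101010000001000

Answer: 101010000001000 (21512)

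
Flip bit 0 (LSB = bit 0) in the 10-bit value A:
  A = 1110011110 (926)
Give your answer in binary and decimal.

Mask = 1 << 0 = 0000000001
Bit 0 of A is 0; XOR with the mask flips it to 1.
  1110011110
^ 0000000001
------------
  1110011111

Answer: 1110011111 (927)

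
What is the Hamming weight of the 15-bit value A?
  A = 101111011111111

101111011111111
1-bits at positions (from bit 0 = LSB): 0, 1, 2, 3, 4, 5, 6, 7, 9, 10, 11, 12, 14
Count = 13

Answer: 13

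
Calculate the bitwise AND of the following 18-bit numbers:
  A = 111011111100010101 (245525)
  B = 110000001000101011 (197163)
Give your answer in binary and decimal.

Apply & to each column (1 only where both bits are 1):
  111011111100010101
& 110000001000101011
--------------------
  110000001000000001

Answer: 110000001000000001 (197121)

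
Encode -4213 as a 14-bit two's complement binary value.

1. Binary of +4213:  01000001110101
2. Invert bits:     10111110001010
3. Add 1:           10111110001011

Answer: 10111110001011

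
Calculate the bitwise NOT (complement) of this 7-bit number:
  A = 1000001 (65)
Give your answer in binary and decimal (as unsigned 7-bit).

Flip each bit (0->1, 1->0):
  1000001
  0111110

Answer: 0111110 (62)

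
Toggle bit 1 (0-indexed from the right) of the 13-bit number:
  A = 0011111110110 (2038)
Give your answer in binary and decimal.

Mask = 1 << 1 = 0000000000010
Bit 1 of A is 1; XOR with the mask flips it to 0.
  0011111110110
^ 0000000000010
---------------
  0011111110100

Answer: 0011111110100 (2036)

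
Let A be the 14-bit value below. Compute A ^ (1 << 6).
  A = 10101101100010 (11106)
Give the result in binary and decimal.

Mask = 1 << 6 = 00000001000000
Bit 6 of A is 1; XOR with the mask flips it to 0.
  10101101100010
^ 00000001000000
----------------
  10101100100010

Answer: 10101100100010 (11042)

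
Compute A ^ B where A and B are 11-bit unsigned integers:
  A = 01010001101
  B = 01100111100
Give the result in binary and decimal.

Apply ^ to each column (1 where bits differ):
  01010001101
^ 01100111100
-------------
  00110110001

Answer: 00110110001 (433)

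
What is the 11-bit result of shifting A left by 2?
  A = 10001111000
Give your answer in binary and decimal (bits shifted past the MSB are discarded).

Shift left by 2: drop the top 2 bit(s), append 2 zero(s) on the right.
  10001111000  ->  discard [10], keep [001111000], append 00
= 00111100000

Answer: 00111100000 (480)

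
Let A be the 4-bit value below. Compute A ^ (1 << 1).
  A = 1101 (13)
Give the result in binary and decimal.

Mask = 1 << 1 = 0010
Bit 1 of A is 0; XOR with the mask flips it to 1.
  1101
^ 0010
------
  1111

Answer: 1111 (15)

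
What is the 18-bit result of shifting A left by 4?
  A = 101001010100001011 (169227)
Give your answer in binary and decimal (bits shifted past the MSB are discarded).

Shift left by 4: drop the top 4 bit(s), append 4 zero(s) on the right.
  101001010100001011  ->  discard [1010], keep [01010100001011], append 0000
= 010101000010110000

Answer: 010101000010110000 (86192)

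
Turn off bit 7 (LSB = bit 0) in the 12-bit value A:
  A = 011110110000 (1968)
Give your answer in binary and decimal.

Mask = ~(1 << 7) = 111101111111
Bit 7 of A is 1, so AND-ing with the mask clears it to 0.
  011110110000
& 111101111111
--------------
  011100110000

Answer: 011100110000 (1840)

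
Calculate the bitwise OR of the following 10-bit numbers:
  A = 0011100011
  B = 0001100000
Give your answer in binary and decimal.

Apply | to each column (1 where either bit is 1):
  0011100011
| 0001100000
------------
  0011100011

Answer: 0011100011 (227)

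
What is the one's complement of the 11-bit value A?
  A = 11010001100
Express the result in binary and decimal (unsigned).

Flip each bit (0->1, 1->0):
  11010001100
  00101110011

Answer: 00101110011 (371)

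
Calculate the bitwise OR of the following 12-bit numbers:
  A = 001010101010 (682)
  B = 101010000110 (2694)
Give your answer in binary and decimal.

Apply | to each column (1 where either bit is 1):
  001010101010
| 101010000110
--------------
  101010101110

Answer: 101010101110 (2734)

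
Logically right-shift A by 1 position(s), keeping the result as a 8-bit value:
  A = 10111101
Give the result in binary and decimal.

Logical shift right by 1: drop the bottom 1 bit(s), prepend 1 zero(s) on the left.
  10111101  ->  keep [1011110], discard [1], prepend 0
= 01011110

Answer: 01011110 (94)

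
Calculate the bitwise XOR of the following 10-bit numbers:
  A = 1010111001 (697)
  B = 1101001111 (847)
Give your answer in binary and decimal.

Apply ^ to each column (1 where bits differ):
  1010111001
^ 1101001111
------------
  0111110110

Answer: 0111110110 (502)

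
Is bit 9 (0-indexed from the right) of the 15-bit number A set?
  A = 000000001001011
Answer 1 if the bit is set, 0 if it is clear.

Bit 9 is the 10th from the right.
  000000001001011
       ^
That bit is 0.

Answer: 0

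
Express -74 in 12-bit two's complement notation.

1. Binary of +74:  000001001010
2. Invert bits:     111110110101
3. Add 1:           111110110110

Answer: 111110110110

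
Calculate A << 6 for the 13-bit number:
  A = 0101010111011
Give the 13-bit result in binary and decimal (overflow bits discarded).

Shift left by 6: drop the top 6 bit(s), append 6 zero(s) on the right.
  0101010111011  ->  discard [010101], keep [0111011], append 000000
= 0111011000000

Answer: 0111011000000 (3776)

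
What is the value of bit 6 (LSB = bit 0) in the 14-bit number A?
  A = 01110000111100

Bit 6 is the 7th from the right.
  01110000111100
         ^
That bit is 0.

Answer: 0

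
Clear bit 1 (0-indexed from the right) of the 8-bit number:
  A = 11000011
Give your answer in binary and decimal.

Mask = ~(1 << 1) = 11111101
Bit 1 of A is 1, so AND-ing with the mask clears it to 0.
  11000011
& 11111101
----------
  11000001

Answer: 11000001 (193)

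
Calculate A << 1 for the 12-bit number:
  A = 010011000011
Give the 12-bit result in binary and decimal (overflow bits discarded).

Shift left by 1: drop the top 1 bit(s), append 1 zero(s) on the right.
  010011000011  ->  discard [0], keep [10011000011], append 0
= 100110000110

Answer: 100110000110 (2438)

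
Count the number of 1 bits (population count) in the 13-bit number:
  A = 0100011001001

0100011001001
1-bits at positions (from bit 0 = LSB): 0, 3, 6, 7, 11
Count = 5

Answer: 5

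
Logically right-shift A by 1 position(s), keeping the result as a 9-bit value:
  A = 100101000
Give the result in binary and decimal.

Logical shift right by 1: drop the bottom 1 bit(s), prepend 1 zero(s) on the left.
  100101000  ->  keep [10010100], discard [0], prepend 0
= 010010100

Answer: 010010100 (148)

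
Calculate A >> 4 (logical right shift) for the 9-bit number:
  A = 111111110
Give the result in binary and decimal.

Logical shift right by 4: drop the bottom 4 bit(s), prepend 4 zero(s) on the left.
  111111110  ->  keep [11111], discard [1110], prepend 0000
= 000011111

Answer: 000011111 (31)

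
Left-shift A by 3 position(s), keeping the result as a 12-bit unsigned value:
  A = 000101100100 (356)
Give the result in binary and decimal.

Shift left by 3: drop the top 3 bit(s), append 3 zero(s) on the right.
  000101100100  ->  discard [000], keep [101100100], append 000
= 101100100000

Answer: 101100100000 (2848)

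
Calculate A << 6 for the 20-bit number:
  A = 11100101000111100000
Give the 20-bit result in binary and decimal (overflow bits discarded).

Shift left by 6: drop the top 6 bit(s), append 6 zero(s) on the right.
  11100101000111100000  ->  discard [111001], keep [01000111100000], append 000000
= 01000111100000000000

Answer: 01000111100000000000 (292864)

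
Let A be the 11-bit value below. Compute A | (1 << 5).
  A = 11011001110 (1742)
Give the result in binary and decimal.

Mask = 1 << 5 = 00000100000
Bit 5 of A is 0, so OR-ing with the mask flips it to 1.
  11011001110
| 00000100000
-------------
  11011101110

Answer: 11011101110 (1774)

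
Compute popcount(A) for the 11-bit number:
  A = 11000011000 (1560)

11000011000
1-bits at positions (from bit 0 = LSB): 3, 4, 9, 10
Count = 4

Answer: 4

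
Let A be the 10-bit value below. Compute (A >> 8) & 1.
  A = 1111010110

Bit 8 is the 9th from the right.
  1111010110
   ^
That bit is 1.

Answer: 1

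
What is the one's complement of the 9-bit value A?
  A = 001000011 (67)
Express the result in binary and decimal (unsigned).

Flip each bit (0->1, 1->0):
  001000011
  110111100

Answer: 110111100 (444)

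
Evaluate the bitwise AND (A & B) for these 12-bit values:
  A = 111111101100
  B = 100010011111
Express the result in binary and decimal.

Apply & to each column (1 only where both bits are 1):
  111111101100
& 100010011111
--------------
  100010001100

Answer: 100010001100 (2188)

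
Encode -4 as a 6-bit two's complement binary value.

1. Binary of +4:  000100
2. Invert bits:     111011
3. Add 1:           111100

Answer: 111100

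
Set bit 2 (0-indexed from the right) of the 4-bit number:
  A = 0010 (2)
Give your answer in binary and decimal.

Mask = 1 << 2 = 0100
Bit 2 of A is 0, so OR-ing with the mask flips it to 1.
  0010
| 0100
------
  0110

Answer: 0110 (6)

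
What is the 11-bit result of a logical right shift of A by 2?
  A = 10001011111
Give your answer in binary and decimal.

Logical shift right by 2: drop the bottom 2 bit(s), prepend 2 zero(s) on the left.
  10001011111  ->  keep [100010111], discard [11], prepend 00
= 00100010111

Answer: 00100010111 (279)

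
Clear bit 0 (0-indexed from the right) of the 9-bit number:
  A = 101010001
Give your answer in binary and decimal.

Mask = ~(1 << 0) = 111111110
Bit 0 of A is 1, so AND-ing with the mask clears it to 0.
  101010001
& 111111110
-----------
  101010000

Answer: 101010000 (336)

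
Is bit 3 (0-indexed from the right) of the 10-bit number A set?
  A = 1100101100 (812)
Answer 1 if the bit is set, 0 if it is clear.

Bit 3 is the 4th from the right.
  1100101100
        ^
That bit is 1.

Answer: 1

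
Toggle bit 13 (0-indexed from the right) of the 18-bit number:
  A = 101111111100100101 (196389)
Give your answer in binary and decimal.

Mask = 1 << 13 = 000010000000000000
Bit 13 of A is 1; XOR with the mask flips it to 0.
  101111111100100101
^ 000010000000000000
--------------------
  101101111100100101

Answer: 101101111100100101 (188197)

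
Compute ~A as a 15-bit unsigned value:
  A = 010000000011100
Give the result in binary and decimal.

Flip each bit (0->1, 1->0):
  010000000011100
  101111111100011

Answer: 101111111100011 (24547)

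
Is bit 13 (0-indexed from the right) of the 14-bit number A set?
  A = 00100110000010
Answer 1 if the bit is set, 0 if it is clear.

Bit 13 is the 14th from the right.
  00100110000010
  ^
That bit is 0.

Answer: 0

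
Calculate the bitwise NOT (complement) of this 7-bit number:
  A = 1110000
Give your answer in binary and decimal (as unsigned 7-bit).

Flip each bit (0->1, 1->0):
  1110000
  0001111

Answer: 0001111 (15)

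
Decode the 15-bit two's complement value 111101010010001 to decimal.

MSB is 1, so the value is negative. Find the magnitude:
1. Invert bits:  000010101101110
2. Add 1:        000010101101111  = 1391
3. Apply sign:   -1391

Answer: -1391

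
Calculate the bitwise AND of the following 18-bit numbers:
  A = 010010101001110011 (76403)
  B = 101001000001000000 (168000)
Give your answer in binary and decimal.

Apply & to each column (1 only where both bits are 1):
  010010101001110011
& 101001000001000000
--------------------
  000000000001000000

Answer: 000000000001000000 (64)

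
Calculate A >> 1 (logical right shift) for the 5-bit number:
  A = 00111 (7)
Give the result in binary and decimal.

Logical shift right by 1: drop the bottom 1 bit(s), prepend 1 zero(s) on the left.
  00111  ->  keep [0011], discard [1], prepend 0
= 00011

Answer: 00011 (3)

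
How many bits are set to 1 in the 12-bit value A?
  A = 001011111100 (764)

001011111100
1-bits at positions (from bit 0 = LSB): 2, 3, 4, 5, 6, 7, 9
Count = 7

Answer: 7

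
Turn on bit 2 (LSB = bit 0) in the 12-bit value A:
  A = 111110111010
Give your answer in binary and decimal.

Mask = 1 << 2 = 000000000100
Bit 2 of A is 0, so OR-ing with the mask flips it to 1.
  111110111010
| 000000000100
--------------
  111110111110

Answer: 111110111110 (4030)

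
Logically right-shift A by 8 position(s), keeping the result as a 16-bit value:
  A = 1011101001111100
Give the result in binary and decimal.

Logical shift right by 8: drop the bottom 8 bit(s), prepend 8 zero(s) on the left.
  1011101001111100  ->  keep [10111010], discard [01111100], prepend 00000000
= 0000000010111010

Answer: 0000000010111010 (186)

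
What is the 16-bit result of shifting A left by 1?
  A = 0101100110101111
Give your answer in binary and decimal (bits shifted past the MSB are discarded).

Shift left by 1: drop the top 1 bit(s), append 1 zero(s) on the right.
  0101100110101111  ->  discard [0], keep [101100110101111], append 0
= 1011001101011110

Answer: 1011001101011110 (45918)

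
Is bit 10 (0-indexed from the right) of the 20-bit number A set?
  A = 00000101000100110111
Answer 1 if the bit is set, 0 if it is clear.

Bit 10 is the 11th from the right.
  00000101000100110111
           ^
That bit is 0.

Answer: 0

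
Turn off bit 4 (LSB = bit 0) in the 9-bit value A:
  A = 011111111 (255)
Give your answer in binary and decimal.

Mask = ~(1 << 4) = 111101111
Bit 4 of A is 1, so AND-ing with the mask clears it to 0.
  011111111
& 111101111
-----------
  011101111

Answer: 011101111 (239)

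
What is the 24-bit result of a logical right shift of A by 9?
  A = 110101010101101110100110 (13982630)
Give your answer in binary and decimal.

Logical shift right by 9: drop the bottom 9 bit(s), prepend 9 zero(s) on the left.
  110101010101101110100110  ->  keep [110101010101101], discard [110100110], prepend 000000000
= 000000000110101010101101

Answer: 000000000110101010101101 (27309)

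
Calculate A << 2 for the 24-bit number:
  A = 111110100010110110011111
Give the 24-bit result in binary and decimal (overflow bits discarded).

Shift left by 2: drop the top 2 bit(s), append 2 zero(s) on the right.
  111110100010110110011111  ->  discard [11], keep [1110100010110110011111], append 00
= 111010001011011001111100

Answer: 111010001011011001111100 (15251068)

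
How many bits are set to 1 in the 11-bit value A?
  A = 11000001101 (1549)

11000001101
1-bits at positions (from bit 0 = LSB): 0, 2, 3, 9, 10
Count = 5

Answer: 5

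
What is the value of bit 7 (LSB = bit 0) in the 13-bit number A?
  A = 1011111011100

Bit 7 is the 8th from the right.
  1011111011100
       ^
That bit is 1.

Answer: 1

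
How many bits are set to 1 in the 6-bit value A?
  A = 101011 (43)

101011
1-bits at positions (from bit 0 = LSB): 0, 1, 3, 5
Count = 4

Answer: 4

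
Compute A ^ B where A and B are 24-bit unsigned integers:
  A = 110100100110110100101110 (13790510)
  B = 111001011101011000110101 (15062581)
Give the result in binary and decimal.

Apply ^ to each column (1 where bits differ):
  110100100110110100101110
^ 111001011101011000110101
--------------------------
  001101111011101100011011

Answer: 001101111011101100011011 (3652379)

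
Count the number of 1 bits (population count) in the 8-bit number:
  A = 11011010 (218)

11011010
1-bits at positions (from bit 0 = LSB): 1, 3, 4, 6, 7
Count = 5

Answer: 5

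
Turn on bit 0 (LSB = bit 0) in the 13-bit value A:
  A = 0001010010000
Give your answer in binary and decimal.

Mask = 1 << 0 = 0000000000001
Bit 0 of A is 0, so OR-ing with the mask flips it to 1.
  0001010010000
| 0000000000001
---------------
  0001010010001

Answer: 0001010010001 (657)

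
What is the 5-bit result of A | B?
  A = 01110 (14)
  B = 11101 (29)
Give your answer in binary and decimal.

Apply | to each column (1 where either bit is 1):
  01110
| 11101
-------
  11111

Answer: 11111 (31)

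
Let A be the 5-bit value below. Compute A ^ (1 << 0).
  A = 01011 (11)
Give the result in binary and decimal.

Mask = 1 << 0 = 00001
Bit 0 of A is 1; XOR with the mask flips it to 0.
  01011
^ 00001
-------
  01010

Answer: 01010 (10)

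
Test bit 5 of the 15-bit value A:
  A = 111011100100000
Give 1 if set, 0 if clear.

Bit 5 is the 6th from the right.
  111011100100000
           ^
That bit is 1.

Answer: 1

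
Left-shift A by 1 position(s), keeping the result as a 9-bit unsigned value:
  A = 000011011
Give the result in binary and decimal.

Shift left by 1: drop the top 1 bit(s), append 1 zero(s) on the right.
  000011011  ->  discard [0], keep [00011011], append 0
= 000110110

Answer: 000110110 (54)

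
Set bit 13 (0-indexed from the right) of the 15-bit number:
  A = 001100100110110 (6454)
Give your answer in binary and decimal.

Mask = 1 << 13 = 010000000000000
Bit 13 of A is 0, so OR-ing with the mask flips it to 1.
  001100100110110
| 010000000000000
-----------------
  011100100110110

Answer: 011100100110110 (14646)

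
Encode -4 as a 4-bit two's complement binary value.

1. Binary of +4:  0100
2. Invert bits:     1011
3. Add 1:           1100

Answer: 1100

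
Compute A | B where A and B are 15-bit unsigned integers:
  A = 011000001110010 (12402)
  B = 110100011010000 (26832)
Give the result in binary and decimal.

Apply | to each column (1 where either bit is 1):
  011000001110010
| 110100011010000
-----------------
  111100011110010

Answer: 111100011110010 (30962)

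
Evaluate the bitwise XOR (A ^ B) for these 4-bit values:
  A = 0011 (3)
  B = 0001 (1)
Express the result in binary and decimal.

Apply ^ to each column (1 where bits differ):
  0011
^ 0001
------
  0010

Answer: 0010 (2)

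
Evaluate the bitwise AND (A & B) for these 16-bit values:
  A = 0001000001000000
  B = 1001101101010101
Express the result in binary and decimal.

Apply & to each column (1 only where both bits are 1):
  0001000001000000
& 1001101101010101
------------------
  0001000001000000

Answer: 0001000001000000 (4160)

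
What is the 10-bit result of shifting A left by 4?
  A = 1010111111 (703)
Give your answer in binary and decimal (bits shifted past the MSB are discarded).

Shift left by 4: drop the top 4 bit(s), append 4 zero(s) on the right.
  1010111111  ->  discard [1010], keep [111111], append 0000
= 1111110000

Answer: 1111110000 (1008)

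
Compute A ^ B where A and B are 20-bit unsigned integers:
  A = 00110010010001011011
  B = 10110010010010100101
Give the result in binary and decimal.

Apply ^ to each column (1 where bits differ):
  00110010010001011011
^ 10110010010010100101
----------------------
  10000000000011111110

Answer: 10000000000011111110 (524542)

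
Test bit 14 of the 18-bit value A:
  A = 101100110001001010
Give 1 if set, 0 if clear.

Bit 14 is the 15th from the right.
  101100110001001010
     ^
That bit is 1.

Answer: 1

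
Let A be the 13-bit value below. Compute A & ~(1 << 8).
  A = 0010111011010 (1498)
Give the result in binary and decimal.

Mask = ~(1 << 8) = 1111011111111
Bit 8 of A is 1, so AND-ing with the mask clears it to 0.
  0010111011010
& 1111011111111
---------------
  0010011011010

Answer: 0010011011010 (1242)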